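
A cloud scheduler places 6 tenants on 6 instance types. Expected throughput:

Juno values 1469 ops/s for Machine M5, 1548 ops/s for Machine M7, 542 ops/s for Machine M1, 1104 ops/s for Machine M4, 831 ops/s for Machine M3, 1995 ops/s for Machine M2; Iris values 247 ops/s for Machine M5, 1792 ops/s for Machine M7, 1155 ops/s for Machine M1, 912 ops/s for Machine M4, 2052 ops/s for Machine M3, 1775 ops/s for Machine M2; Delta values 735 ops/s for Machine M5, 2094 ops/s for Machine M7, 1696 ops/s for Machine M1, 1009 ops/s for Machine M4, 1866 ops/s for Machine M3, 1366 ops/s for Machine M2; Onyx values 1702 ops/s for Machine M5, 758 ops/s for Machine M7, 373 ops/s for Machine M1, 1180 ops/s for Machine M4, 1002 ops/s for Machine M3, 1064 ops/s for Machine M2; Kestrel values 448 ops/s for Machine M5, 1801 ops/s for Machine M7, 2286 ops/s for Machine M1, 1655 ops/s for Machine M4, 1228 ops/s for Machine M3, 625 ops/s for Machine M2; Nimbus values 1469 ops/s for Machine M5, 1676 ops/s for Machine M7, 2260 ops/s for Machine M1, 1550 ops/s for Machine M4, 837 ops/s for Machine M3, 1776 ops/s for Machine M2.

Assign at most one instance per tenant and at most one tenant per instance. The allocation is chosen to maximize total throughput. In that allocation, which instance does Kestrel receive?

Kestrel receives Machine M4.

Treat this as an assignment problem: match each tenant to one instance.
Optimal: Juno→Machine M2 (1995 ops/s), Iris→Machine M3 (2052 ops/s), Delta→Machine M7 (2094 ops/s), Onyx→Machine M5 (1702 ops/s), Kestrel→Machine M4 (1655 ops/s), Nimbus→Machine M1 (2260 ops/s) — total 1995+2052+2094+1702+1655+2260 = 11758 ops/s.
Max-entry greedy (repeatedly take the single best remaining cell) gives 11679 ops/s, worse by 79.
Swapping Kestrel↔Iris (Kestrel→Machine M3 1228 ops/s, Iris→Machine M4 912 ops/s) loses 1567.
No other one-to-one assignment exceeds 11758 ops/s.
Kestrel's own top instance is Machine M1 (2286 ops/s), but forcing Kestrel→Machine M1 and reassigning the rest optimally gives only 11679 ops/s — worse by 79.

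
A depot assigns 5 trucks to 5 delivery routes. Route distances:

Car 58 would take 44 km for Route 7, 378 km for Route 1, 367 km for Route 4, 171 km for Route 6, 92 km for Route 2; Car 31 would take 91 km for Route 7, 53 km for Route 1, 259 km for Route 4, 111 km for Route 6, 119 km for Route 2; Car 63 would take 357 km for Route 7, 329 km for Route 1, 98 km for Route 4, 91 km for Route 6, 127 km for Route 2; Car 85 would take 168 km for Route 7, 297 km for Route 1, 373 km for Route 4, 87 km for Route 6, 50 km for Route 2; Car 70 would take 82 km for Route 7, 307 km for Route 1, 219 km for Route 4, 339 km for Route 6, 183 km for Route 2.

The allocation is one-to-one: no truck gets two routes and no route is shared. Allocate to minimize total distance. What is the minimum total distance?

Min total: 412 km

This is the linear assignment problem.
Optimal: Car 58→Route 2 (92 km), Car 31→Route 1 (53 km), Car 63→Route 4 (98 km), Car 85→Route 6 (87 km), Car 70→Route 7 (82 km) — total 92+53+98+87+82 = 412 km.
Min-entry greedy (repeatedly take the single cheapest remaining cell) gives 457 km, worse by 45.
Next-best assignment: Car 58→Route 6, Car 31→Route 1, Car 63→Route 4, Car 85→Route 2, Car 70→Route 7 = 454 km.
Swapping Car 70↔Car 63 (Car 70→Route 4 219 km, Car 63→Route 7 357 km) adds 396.
Every other assignment is strictly worse.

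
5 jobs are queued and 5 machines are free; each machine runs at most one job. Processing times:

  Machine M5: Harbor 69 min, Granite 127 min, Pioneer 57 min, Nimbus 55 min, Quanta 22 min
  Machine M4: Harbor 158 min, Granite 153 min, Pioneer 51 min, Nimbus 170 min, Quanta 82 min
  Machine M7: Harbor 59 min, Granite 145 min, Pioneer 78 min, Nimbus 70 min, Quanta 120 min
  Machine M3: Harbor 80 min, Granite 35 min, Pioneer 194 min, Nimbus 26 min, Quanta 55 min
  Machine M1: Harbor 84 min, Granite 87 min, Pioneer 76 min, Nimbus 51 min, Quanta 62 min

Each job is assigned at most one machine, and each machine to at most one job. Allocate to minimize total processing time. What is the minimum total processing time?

Min total: 218 min

Treat this as an assignment problem: match each job to one machine.
Optimal: Harbor→Machine M7 (59 min), Granite→Machine M3 (35 min), Pioneer→Machine M4 (51 min), Nimbus→Machine M1 (51 min), Quanta→Machine M5 (22 min) — total 59+35+51+51+22 = 218 min.
Min-entry greedy (repeatedly take the single cheapest remaining cell) gives 245 min, worse by 27.
Checked against all permutations: 218 min is optimal.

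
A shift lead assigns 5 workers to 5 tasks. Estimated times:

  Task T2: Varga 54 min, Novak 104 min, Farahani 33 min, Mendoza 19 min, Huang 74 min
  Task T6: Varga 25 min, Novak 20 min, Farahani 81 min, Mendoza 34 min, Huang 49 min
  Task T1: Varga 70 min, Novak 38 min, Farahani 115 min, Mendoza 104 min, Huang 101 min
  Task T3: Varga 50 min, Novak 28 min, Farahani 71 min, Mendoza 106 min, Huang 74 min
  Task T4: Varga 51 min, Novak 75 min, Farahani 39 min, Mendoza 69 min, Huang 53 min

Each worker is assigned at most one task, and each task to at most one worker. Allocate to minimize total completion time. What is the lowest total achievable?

Min total: 195 min

Optimal: Varga→Task T6 (25 min), Novak→Task T1 (38 min), Farahani→Task T4 (39 min), Mendoza→Task T2 (19 min), Huang→Task T3 (74 min) — total 25+38+39+19+74 = 195 min.
Row-greedy (each worker in turn takes its cheapest remaining task) gives 256 min, worse by 61.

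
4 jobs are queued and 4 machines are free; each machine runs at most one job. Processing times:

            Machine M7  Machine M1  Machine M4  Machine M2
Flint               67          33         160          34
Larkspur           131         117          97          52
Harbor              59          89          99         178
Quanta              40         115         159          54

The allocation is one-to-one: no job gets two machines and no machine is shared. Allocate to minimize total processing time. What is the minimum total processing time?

Optimal: Flint→Machine M1 (33 min), Larkspur→Machine M2 (52 min), Harbor→Machine M4 (99 min), Quanta→Machine M7 (40 min) — total 33+52+99+40 = 224 min.
Row-greedy (each job in turn takes its cheapest remaining machine) gives 303 min, worse by 79.

Min total: 224 min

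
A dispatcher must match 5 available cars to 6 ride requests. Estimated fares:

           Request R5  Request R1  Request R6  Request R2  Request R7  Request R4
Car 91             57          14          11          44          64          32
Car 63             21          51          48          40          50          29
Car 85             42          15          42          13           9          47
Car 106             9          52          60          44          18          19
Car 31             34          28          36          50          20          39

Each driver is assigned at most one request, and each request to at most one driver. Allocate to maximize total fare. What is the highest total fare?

Optimal: Car 91→Request R7 ($64), Car 63→Request R1 ($51), Car 85→Request R4 ($47), Car 106→Request R6 ($60), Car 31→Request R2 ($50) — total 64+51+47+60+50 = $272.
Column-greedy (each request in turn goes to its best remaining driver) gives $216, worse by 56.
Next-best assignment: Car 91→Request R7, Car 63→Request R1, Car 85→Request R5, Car 106→Request R6, Car 31→Request R2 = $267.
Swapping Car 31↔Car 91 (Car 31→Request R7 $20, Car 91→Request R2 $44) loses 50.

Max total: $272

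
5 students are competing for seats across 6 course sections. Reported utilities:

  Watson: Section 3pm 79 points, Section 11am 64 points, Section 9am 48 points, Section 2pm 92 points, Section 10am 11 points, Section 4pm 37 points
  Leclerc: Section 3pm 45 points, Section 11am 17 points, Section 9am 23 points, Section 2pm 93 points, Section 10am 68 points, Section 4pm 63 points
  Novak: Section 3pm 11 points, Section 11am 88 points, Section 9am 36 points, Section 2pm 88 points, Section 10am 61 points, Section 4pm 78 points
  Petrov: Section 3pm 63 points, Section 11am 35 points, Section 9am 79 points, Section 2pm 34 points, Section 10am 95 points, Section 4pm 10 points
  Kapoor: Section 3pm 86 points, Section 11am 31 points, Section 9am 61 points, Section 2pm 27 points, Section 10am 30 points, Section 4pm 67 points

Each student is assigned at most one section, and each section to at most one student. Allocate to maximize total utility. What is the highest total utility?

Optimal: Watson→Section 2pm (92 points), Leclerc→Section 4pm (63 points), Novak→Section 11am (88 points), Petrov→Section 10am (95 points), Kapoor→Section 3pm (86 points) — total 92+63+88+95+86 = 424 points.
Column-greedy (each section in turn goes to its best remaining student) gives 357 points, worse by 67.
Checked against all permutations: 424 points is optimal.

Max total: 424 points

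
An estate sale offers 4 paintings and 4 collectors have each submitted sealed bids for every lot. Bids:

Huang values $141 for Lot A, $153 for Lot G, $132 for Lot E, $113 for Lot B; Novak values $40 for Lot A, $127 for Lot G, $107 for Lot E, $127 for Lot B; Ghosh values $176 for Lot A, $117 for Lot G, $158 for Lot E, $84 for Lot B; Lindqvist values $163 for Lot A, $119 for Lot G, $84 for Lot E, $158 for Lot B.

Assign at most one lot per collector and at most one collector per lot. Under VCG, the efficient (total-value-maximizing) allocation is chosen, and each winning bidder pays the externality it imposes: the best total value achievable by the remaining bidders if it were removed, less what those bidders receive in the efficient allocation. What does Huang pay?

Huang pays $13.

Efficient allocation: Huang→Lot G ($153), Novak→Lot B ($127), Ghosh→Lot E ($158), Lindqvist→Lot A ($163); total welfare W = $601.
Huang receives Lot G at value $153, so the others get W − 153 = $448.
Without Huang: best allocation of the remaining 3 bidders over all 4 lots is Novak→Lot G ($127), Ghosh→Lot A ($176), Lindqvist→Lot B ($158), total $461.
VCG payment = (others' best without Huang) − (others' welfare with Huang) = 461 − 448 = $13.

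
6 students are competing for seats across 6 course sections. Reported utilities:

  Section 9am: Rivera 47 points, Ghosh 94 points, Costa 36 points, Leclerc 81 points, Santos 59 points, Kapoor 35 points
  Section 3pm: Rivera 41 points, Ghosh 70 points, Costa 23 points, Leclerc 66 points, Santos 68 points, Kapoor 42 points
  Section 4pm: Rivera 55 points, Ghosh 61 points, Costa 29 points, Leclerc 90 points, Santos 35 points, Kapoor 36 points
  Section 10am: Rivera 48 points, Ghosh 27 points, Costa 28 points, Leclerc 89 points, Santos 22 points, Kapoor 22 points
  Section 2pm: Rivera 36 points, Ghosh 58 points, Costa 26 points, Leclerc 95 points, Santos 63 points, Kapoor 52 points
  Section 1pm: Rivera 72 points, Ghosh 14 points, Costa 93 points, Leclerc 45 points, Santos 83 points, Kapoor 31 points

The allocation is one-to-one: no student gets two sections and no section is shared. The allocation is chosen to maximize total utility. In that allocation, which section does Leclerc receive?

Leclerc receives Section 10am.

Optimal: Rivera→Section 4pm (55 points), Ghosh→Section 9am (94 points), Costa→Section 1pm (93 points), Leclerc→Section 10am (89 points), Santos→Section 3pm (68 points), Kapoor→Section 2pm (52 points) — total 55+94+93+89+68+52 = 451 points.
Max-entry greedy (repeatedly take the single best remaining cell) gives 427 points, worse by 24.
Swapping Santos↔Rivera (Santos→Section 4pm 35 points, Rivera→Section 3pm 41 points) loses 47.
Leclerc's own top section is Section 2pm (95 points), but forcing Leclerc→Section 2pm and reassigning the rest optimally gives only 434 points — worse by 17.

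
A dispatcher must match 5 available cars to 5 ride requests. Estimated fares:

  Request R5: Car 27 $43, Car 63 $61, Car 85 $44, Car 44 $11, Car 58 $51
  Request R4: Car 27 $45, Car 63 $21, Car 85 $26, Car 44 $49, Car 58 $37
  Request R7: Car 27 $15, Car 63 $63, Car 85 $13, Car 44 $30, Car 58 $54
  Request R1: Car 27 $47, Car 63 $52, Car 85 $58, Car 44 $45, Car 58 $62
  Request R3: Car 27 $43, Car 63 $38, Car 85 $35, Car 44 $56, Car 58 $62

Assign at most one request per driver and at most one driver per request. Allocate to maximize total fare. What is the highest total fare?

Optimal: Car 27→Request R5 ($43), Car 63→Request R7 ($63), Car 85→Request R1 ($58), Car 44→Request R4 ($49), Car 58→Request R3 ($62) — total 43+63+58+49+62 = $275.
Row-greedy (each driver in turn takes its best remaining request) gives $247, worse by 28.
Next-best assignment: Car 27→Request R4, Car 63→Request R5, Car 85→Request R1, Car 44→Request R3, Car 58→Request R7 = $274.
Swapping Car 44↔Car 85 (Car 44→Request R1 $45, Car 85→Request R4 $26) loses 36.

Max total: $275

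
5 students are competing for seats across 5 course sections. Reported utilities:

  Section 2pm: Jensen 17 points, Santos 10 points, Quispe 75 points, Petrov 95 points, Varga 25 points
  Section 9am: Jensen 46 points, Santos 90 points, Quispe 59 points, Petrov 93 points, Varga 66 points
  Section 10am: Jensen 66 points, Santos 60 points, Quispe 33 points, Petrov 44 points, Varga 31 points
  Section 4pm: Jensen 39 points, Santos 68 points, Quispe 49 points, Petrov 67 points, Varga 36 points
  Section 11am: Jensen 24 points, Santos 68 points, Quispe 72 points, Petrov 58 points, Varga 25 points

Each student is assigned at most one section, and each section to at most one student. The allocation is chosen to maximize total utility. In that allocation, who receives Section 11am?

Optimal: Jensen→Section 10am (66 points), Santos→Section 4pm (68 points), Quispe→Section 11am (72 points), Petrov→Section 2pm (95 points), Varga→Section 9am (66 points) — total 66+68+72+95+66 = 367 points.
Row-greedy (each student in turn takes its best remaining section) gives 323 points, worse by 44.
Quispe's own top section is Section 2pm (75 points), but forcing Quispe→Section 2pm and reassigning the rest optimally gives only 342 points — worse by 25.

Quispe receives Section 11am.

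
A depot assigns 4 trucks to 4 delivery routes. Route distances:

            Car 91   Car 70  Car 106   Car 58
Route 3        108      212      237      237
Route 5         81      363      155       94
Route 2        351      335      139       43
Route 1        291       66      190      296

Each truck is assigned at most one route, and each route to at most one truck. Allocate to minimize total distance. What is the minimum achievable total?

Minimum total: 372 km

This is a one-to-one assignment (minimum-cost bipartite matching).
Optimal: Car 91→Route 3 (108 km), Car 70→Route 1 (66 km), Car 106→Route 5 (155 km), Car 58→Route 2 (43 km) — total 108+66+155+43 = 372 km.
Min-entry greedy (repeatedly take the single cheapest remaining cell) gives 427 km, worse by 55.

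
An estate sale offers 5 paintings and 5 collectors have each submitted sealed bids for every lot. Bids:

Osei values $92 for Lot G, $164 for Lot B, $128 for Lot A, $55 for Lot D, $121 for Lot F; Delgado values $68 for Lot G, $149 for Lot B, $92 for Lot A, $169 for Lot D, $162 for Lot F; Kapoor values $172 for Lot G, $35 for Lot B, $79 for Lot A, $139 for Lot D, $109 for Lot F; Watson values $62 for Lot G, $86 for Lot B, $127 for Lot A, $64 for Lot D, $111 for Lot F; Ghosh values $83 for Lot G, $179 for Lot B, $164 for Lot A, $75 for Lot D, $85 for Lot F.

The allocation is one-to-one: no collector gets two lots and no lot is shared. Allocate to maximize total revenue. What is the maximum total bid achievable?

Maximum total: $780

Optimal: Osei→Lot B ($164), Delgado→Lot D ($169), Kapoor→Lot G ($172), Watson→Lot F ($111), Ghosh→Lot A ($164) — total 164+169+172+111+164 = $780.
Next-best assignment: Osei→Lot F, Delgado→Lot D, Kapoor→Lot G, Watson→Lot A, Ghosh→Lot B = $768.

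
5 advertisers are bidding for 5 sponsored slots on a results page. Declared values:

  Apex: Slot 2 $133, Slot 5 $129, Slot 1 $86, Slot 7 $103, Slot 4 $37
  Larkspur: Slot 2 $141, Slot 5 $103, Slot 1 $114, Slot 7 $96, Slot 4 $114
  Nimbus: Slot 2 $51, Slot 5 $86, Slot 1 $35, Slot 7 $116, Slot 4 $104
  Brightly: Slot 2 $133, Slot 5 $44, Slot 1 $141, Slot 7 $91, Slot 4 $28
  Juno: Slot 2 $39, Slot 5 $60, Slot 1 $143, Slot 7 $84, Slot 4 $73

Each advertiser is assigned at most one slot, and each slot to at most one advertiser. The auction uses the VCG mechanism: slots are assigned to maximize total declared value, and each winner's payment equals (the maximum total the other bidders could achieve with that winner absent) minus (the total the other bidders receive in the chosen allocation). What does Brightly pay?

Brightly pays $27.

Efficient allocation: Apex→Slot 5 ($129), Larkspur→Slot 4 ($114), Nimbus→Slot 7 ($116), Brightly→Slot 2 ($133), Juno→Slot 1 ($143); total welfare W = $635.
Brightly receives Slot 2 at value $133, so the others get W − 133 = $502.
Without Brightly: best allocation of the remaining 4 bidders over all 5 slots is Apex→Slot 5 ($129), Larkspur→Slot 2 ($141), Nimbus→Slot 7 ($116), Juno→Slot 1 ($143), total $529.
VCG payment = (others' best without Brightly) − (others' welfare with Brightly) = 529 − 502 = $27.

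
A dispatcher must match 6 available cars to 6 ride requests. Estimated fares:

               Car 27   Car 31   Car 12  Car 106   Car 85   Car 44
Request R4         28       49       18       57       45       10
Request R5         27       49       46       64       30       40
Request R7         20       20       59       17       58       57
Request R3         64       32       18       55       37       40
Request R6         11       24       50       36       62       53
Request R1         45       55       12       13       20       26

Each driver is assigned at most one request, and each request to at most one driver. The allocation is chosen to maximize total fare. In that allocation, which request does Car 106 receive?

Car 106 receives Request R4.

This is a one-to-one assignment (maximum-weight bipartite matching).
Optimal: Car 27→Request R3 ($64), Car 31→Request R1 ($55), Car 12→Request R5 ($46), Car 106→Request R4 ($57), Car 85→Request R6 ($62), Car 44→Request R7 ($57) — total 64+55+46+57+62+57 = $341.
Row-greedy (each driver in turn takes its best remaining request) gives $314, worse by 27.
Next-best assignment: Car 27→Request R3, Car 31→Request R1, Car 12→Request R7, Car 106→Request R5, Car 85→Request R4, Car 44→Request R6 = $340.
Swapping Car 31↔Car 85 (Car 31→Request R6 $24, Car 85→Request R1 $20) loses 73.
Every other assignment is strictly worse.
Car 106's own top request is Request R5 ($64), but forcing Car 106→Request R5 and reassigning the rest optimally gives only $340 — worse by 1.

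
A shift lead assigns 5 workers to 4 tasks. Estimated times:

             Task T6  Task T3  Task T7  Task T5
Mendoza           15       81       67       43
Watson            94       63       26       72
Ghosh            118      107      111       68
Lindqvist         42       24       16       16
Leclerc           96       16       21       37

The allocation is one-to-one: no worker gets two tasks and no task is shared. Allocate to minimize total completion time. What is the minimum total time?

Treat this as an assignment problem: match each worker to one task.
Optimal: Mendoza→Task T6 (15 min), Leclerc→Task T3 (16 min), Watson→Task T7 (26 min), Lindqvist→Task T5 (16 min) — total 15+16+26+16 = 73 min.
Min-entry greedy (repeatedly take the single cheapest remaining cell) gives 115 min, worse by 42.
Next-best assignment: Mendoza→Task T6, Lindqvist→Task T3, Watson→Task T7, Leclerc→Task T5 = 102 min.

Minimum total: 73 min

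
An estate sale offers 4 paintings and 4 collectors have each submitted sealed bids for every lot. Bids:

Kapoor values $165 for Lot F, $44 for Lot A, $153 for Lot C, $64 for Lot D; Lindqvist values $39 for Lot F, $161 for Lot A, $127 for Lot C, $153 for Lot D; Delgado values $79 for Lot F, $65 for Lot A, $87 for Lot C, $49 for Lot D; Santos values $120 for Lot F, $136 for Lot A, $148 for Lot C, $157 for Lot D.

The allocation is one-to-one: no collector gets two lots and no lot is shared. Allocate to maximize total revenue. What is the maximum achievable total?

Maximum total: $570

Optimal: Kapoor→Lot F ($165), Lindqvist→Lot A ($161), Delgado→Lot C ($87), Santos→Lot D ($157) — total 165+161+87+157 = $570.
Column-greedy (each lot in turn goes to its best remaining collector) gives $523, worse by 47.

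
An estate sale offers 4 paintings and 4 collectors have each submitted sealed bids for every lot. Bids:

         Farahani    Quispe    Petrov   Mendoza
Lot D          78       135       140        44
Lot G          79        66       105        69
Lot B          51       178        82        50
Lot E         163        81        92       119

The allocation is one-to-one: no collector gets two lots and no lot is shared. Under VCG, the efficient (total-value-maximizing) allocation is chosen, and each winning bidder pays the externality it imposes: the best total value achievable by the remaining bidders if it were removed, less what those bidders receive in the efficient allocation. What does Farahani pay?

Efficient allocation: Farahani→Lot E ($163), Quispe→Lot B ($178), Petrov→Lot D ($140), Mendoza→Lot G ($69); total welfare W = $550.
Farahani receives Lot E at value $163, so the others get W − 163 = $387.
Without Farahani: best allocation of the remaining 3 bidders over all 4 lots is Quispe→Lot B ($178), Petrov→Lot D ($140), Mendoza→Lot E ($119), total $437.
VCG payment = (others' best without Farahani) − (others' welfare with Farahani) = 437 − 387 = $50.

Farahani pays $50.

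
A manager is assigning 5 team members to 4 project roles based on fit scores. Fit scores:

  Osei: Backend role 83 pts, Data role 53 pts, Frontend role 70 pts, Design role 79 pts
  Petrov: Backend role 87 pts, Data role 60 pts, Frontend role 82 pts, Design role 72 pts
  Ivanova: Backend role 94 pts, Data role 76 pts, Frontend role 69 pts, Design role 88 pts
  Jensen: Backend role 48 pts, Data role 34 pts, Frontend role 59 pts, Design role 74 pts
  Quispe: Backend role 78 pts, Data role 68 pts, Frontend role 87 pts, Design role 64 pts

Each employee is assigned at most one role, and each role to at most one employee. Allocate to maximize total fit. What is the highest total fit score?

Maximum total: 329 pts

This is a one-to-one assignment (maximum-weight bipartite matching).
Optimal: Petrov→Backend role (87 pts), Ivanova→Data role (76 pts), Quispe→Frontend role (87 pts), Osei→Design role (79 pts) — total 87+76+87+79 = 329 pts.
Column-greedy (each role in turn goes to its best remaining employee) gives 323 pts, worse by 6.
Next-best assignment: Petrov→Backend role, Ivanova→Data role, Quispe→Frontend role, Jensen→Design role = 324 pts.
Swapping Ivanova↔Petrov (Ivanova→Backend role 94 pts, Petrov→Data role 60 pts) loses 9.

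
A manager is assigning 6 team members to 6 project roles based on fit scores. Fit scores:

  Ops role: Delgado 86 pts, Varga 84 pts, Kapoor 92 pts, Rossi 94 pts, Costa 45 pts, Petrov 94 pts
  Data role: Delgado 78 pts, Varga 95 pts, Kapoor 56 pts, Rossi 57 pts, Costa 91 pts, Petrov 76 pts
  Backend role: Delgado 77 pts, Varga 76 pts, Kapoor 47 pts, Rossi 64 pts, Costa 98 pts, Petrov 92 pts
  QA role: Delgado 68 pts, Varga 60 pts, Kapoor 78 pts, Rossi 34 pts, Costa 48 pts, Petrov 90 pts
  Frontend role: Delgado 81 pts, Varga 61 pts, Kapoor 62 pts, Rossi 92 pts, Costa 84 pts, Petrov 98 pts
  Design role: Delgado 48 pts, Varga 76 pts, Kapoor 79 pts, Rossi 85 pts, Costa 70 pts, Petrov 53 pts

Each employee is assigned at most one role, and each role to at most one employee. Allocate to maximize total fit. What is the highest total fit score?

This is the linear assignment problem.
Optimal: Delgado→Frontend role (81 pts), Varga→Data role (95 pts), Kapoor→Ops role (92 pts), Rossi→Design role (85 pts), Costa→Backend role (98 pts), Petrov→QA role (90 pts) — total 81+95+92+85+98+90 = 541 pts.
Column-greedy (each role in turn goes to its best remaining employee) gives 537 pts, worse by 4.
Next-best assignment: Delgado→Ops role, Varga→Data role, Kapoor→QA role, Rossi→Design role, Costa→Backend role, Petrov→Frontend role = 540 pts.
Swapping Costa↔Kapoor (Costa→Ops role 45 pts, Kapoor→Backend role 47 pts) loses 98.

Max total: 541 pts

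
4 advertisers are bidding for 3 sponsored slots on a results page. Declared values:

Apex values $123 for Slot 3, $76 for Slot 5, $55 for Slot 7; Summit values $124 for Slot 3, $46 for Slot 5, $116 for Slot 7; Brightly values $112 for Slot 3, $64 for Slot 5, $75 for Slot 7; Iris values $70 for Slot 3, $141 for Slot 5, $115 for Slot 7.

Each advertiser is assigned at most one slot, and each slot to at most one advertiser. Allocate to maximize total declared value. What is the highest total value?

Optimal: Apex→Slot 3 ($123), Iris→Slot 5 ($141), Summit→Slot 7 ($116) — total 123+141+116 = $380.
Row-greedy (each advertiser in turn takes its best remaining slot) gives $303, worse by 77.
Checked against all permutations: $380 is optimal.

Max total: $380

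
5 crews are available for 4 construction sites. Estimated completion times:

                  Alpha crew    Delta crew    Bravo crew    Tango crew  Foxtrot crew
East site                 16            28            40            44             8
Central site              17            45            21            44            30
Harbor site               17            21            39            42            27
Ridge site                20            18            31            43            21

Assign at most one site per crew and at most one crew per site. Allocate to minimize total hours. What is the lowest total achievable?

This is the linear assignment problem.
Optimal: Foxtrot crew→East site (8 hours), Bravo crew→Central site (21 hours), Alpha crew→Harbor site (17 hours), Delta crew→Ridge site (18 hours) — total 8+21+17+18 = 64 hours.
Row-greedy (each crew in turn takes its cheapest remaining site) gives 97 hours, worse by 33.
Next-best assignment: Foxtrot crew→East site, Bravo crew→Central site, Delta crew→Harbor site, Alpha crew→Ridge site = 70 hours.
Swapping Alpha crew↔Foxtrot crew (Alpha crew→East site 16 hours, Foxtrot crew→Harbor site 27 hours) adds 18.

Min total: 64 hours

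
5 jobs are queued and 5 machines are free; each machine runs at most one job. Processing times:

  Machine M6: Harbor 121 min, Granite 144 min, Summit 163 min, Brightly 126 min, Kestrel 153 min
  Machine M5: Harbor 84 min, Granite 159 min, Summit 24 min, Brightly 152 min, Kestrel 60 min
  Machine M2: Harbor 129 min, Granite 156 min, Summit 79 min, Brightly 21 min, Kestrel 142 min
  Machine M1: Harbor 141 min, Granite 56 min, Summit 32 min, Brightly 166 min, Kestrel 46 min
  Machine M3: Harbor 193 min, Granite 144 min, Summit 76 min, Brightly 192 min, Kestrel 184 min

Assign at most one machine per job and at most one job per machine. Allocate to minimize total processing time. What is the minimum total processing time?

Min total: 334 min

This is the linear assignment problem.
Optimal: Harbor→Machine M6 (121 min), Granite→Machine M1 (56 min), Summit→Machine M3 (76 min), Brightly→Machine M2 (21 min), Kestrel→Machine M5 (60 min) — total 121+56+76+21+60 = 334 min.
Min-entry greedy (repeatedly take the single cheapest remaining cell) gives 356 min, worse by 22.
Checked against all permutations: 334 min is optimal.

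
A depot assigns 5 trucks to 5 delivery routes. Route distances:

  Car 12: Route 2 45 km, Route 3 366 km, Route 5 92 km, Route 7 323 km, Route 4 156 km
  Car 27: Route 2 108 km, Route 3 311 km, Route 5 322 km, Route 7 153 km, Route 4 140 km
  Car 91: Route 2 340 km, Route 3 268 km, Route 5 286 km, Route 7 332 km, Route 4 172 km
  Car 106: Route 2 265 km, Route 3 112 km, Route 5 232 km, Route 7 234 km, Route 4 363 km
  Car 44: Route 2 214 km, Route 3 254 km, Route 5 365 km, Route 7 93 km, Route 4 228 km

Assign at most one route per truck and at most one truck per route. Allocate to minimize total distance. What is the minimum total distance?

Optimal: Car 12→Route 5 (92 km), Car 27→Route 2 (108 km), Car 91→Route 4 (172 km), Car 106→Route 3 (112 km), Car 44→Route 7 (93 km) — total 92+108+172+112+93 = 577 km.
Row-greedy (each truck in turn takes its cheapest remaining route) gives 778 km, worse by 201.
Swapping Car 12↔Car 44 (Car 12→Route 7 323 km, Car 44→Route 5 365 km) adds 503.

Minimum total: 577 km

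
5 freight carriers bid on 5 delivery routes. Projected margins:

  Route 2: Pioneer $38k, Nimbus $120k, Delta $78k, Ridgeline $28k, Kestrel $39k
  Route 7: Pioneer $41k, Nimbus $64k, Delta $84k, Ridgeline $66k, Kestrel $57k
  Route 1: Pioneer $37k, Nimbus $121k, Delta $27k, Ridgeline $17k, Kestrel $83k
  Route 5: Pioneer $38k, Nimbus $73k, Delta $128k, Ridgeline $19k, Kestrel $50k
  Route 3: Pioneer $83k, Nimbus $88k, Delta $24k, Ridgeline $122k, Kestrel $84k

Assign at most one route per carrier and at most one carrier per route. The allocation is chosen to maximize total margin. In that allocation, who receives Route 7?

Optimal: Pioneer→Route 7 ($41k), Nimbus→Route 2 ($120k), Delta→Route 5 ($128k), Ridgeline→Route 3 ($122k), Kestrel→Route 1 ($83k) — total 41+120+128+122+83 = $494k.
Max-entry greedy (repeatedly take the single best remaining cell) gives $466k, worse by 28.
Pioneer's own top route is Route 3 ($83k), but forcing Pioneer→Route 3 and reassigning the rest optimally gives only $480k — worse by 14.

Pioneer receives Route 7.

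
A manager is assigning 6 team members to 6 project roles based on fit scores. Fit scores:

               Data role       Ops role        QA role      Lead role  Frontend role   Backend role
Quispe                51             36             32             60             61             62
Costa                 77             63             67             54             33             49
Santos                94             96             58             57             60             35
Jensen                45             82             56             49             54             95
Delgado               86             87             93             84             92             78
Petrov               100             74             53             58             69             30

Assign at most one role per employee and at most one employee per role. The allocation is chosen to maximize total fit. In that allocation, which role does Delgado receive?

Delgado receives Frontend role.

This is a one-to-one assignment (maximum-weight bipartite matching).
Optimal: Quispe→Lead role (60 pts), Costa→QA role (67 pts), Santos→Ops role (96 pts), Jensen→Backend role (95 pts), Delgado→Frontend role (92 pts), Petrov→Data role (100 pts) — total 60+67+96+95+92+100 = 510 pts.
Column-greedy (each role in turn goes to its best remaining employee) gives 452 pts, worse by 58.
Next-best assignment: Quispe→Frontend role, Costa→QA role, Santos→Ops role, Jensen→Backend role, Delgado→Lead role, Petrov→Data role = 503 pts.
Delgado's own top role is QA role (93 pts), but forcing Delgado→QA role and reassigning the rest optimally gives only 499 pts — worse by 11.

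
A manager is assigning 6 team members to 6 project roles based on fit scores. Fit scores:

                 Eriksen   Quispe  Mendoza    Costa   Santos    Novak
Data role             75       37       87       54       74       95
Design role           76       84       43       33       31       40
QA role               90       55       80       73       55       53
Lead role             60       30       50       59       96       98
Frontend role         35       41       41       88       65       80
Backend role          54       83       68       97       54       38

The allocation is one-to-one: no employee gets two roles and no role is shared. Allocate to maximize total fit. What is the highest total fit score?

Max total: 534 pts

This is a one-to-one assignment (maximum-weight bipartite matching).
Optimal: Eriksen→QA role (90 pts), Quispe→Design role (84 pts), Mendoza→Data role (87 pts), Costa→Backend role (97 pts), Santos→Lead role (96 pts), Novak→Frontend role (80 pts) — total 90+84+87+97+96+80 = 534 pts.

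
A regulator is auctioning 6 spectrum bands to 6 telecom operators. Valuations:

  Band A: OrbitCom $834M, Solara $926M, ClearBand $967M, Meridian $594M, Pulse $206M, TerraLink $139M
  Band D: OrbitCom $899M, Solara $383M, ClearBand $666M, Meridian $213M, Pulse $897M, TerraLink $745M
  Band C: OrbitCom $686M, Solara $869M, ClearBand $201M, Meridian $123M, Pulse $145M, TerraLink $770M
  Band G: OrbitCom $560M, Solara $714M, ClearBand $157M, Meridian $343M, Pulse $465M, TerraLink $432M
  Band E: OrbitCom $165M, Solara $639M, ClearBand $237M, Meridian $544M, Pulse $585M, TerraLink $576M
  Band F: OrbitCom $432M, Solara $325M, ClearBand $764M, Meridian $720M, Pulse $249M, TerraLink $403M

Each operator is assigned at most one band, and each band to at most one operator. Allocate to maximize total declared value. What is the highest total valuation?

Max total: $4655M

Optimal: OrbitCom→Band D ($899M), Solara→Band G ($714M), ClearBand→Band A ($967M), Meridian→Band F ($720M), Pulse→Band E ($585M), TerraLink→Band C ($770M) — total 899+714+967+720+585+770 = $4655M.
Column-greedy (each band in turn goes to its best remaining operator) gives $4496M, worse by 159.
Next-best assignment: OrbitCom→Band G, Solara→Band C, ClearBand→Band A, Meridian→Band F, Pulse→Band D, TerraLink→Band E = $4589M.
Swapping ClearBand↔Meridian (ClearBand→Band F $764M, Meridian→Band A $594M) loses 329.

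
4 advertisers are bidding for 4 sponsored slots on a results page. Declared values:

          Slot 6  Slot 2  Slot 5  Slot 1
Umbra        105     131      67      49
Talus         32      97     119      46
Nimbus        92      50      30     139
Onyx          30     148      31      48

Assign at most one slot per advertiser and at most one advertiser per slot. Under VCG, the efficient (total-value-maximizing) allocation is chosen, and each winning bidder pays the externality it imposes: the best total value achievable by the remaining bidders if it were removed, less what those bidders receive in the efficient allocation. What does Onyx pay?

Onyx pays $26.

Efficient allocation: Umbra→Slot 6 ($105), Talus→Slot 5 ($119), Nimbus→Slot 1 ($139), Onyx→Slot 2 ($148); total welfare W = $511.
Onyx receives Slot 2 at value $148, so the others get W − 148 = $363.
Without Onyx: best allocation of the remaining 3 bidders over all 4 slots is Umbra→Slot 2 ($131), Talus→Slot 5 ($119), Nimbus→Slot 1 ($139), total $389.
VCG payment = (others' best without Onyx) − (others' welfare with Onyx) = 389 − 363 = $26.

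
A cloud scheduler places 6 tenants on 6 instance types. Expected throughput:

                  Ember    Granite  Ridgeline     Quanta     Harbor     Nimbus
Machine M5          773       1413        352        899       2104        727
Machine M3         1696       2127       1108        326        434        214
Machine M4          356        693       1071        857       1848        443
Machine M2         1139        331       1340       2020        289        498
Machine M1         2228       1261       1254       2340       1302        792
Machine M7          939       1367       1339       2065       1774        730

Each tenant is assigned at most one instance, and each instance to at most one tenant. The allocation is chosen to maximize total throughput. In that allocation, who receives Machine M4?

Optimal: Ember→Machine M1 (2228 ops/s), Granite→Machine M3 (2127 ops/s), Ridgeline→Machine M2 (1340 ops/s), Quanta→Machine M7 (2065 ops/s), Harbor→Machine M4 (1848 ops/s), Nimbus→Machine M5 (727 ops/s) — total 2228+2127+1340+2065+1848+727 = 10335 ops/s.
Max-entry greedy (repeatedly take the single best remaining cell) gives 9293 ops/s, worse by 1042.
Next-best assignment: Ember→Machine M1, Granite→Machine M3, Ridgeline→Machine M2, Quanta→Machine M7, Harbor→Machine M5, Nimbus→Machine M4 = 10307 ops/s.
No other one-to-one assignment exceeds 10335 ops/s.
Harbor's own top instance is Machine M5 (2104 ops/s), but forcing Harbor→Machine M5 and reassigning the rest optimally gives only 10307 ops/s — worse by 28.

Harbor receives Machine M4.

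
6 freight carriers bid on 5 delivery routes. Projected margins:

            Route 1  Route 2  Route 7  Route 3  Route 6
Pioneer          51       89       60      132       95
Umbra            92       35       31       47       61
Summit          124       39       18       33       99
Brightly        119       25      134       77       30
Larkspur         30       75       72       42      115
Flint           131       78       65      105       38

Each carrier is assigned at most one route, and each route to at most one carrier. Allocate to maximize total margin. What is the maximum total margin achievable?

This is a one-to-one assignment (maximum-weight bipartite matching).
Optimal: Summit→Route 1 ($124k), Flint→Route 2 ($78k), Brightly→Route 7 ($134k), Pioneer→Route 3 ($132k), Larkspur→Route 6 ($115k) — total 124+78+134+132+115 = $583k.
Max-entry greedy (repeatedly take the single best remaining cell) gives $551k, worse by 32.
Swapping Brightly↔Summit (Brightly→Route 1 $119k, Summit→Route 7 $18k) loses 121.
Checked against all permutations: $583k is optimal.

Max total: $583k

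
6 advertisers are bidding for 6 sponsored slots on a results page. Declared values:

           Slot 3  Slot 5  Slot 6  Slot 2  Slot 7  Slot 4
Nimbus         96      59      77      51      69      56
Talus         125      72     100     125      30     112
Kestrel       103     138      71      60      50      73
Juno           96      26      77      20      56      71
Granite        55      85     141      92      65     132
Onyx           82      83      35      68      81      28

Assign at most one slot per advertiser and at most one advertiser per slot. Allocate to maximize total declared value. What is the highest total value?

Max total: $652

Treat this as an assignment problem: match each advertiser to one slot.
Optimal: Nimbus→Slot 3 ($96), Talus→Slot 2 ($125), Kestrel→Slot 5 ($138), Juno→Slot 4 ($71), Granite→Slot 6 ($141), Onyx→Slot 7 ($81) — total 96+125+138+71+141+81 = $652.
Row-greedy (each advertiser in turn takes its best remaining slot) gives $649, worse by 3.
Next-best assignment: Nimbus→Slot 3, Talus→Slot 2, Kestrel→Slot 5, Juno→Slot 6, Granite→Slot 4, Onyx→Slot 7 = $649.
No other one-to-one assignment exceeds $652.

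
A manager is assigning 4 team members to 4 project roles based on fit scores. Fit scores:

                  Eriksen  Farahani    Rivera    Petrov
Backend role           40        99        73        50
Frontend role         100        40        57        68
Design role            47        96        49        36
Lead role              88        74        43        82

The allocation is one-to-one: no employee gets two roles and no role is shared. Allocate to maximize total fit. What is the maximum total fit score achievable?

Maximum total: 351 pts

Optimal: Eriksen→Frontend role (100 pts), Farahani→Design role (96 pts), Rivera→Backend role (73 pts), Petrov→Lead role (82 pts) — total 100+96+73+82 = 351 pts.
Next-best assignment: Eriksen→Frontend role, Farahani→Backend role, Rivera→Design role, Petrov→Lead role = 330 pts.
No other one-to-one assignment exceeds 351 pts.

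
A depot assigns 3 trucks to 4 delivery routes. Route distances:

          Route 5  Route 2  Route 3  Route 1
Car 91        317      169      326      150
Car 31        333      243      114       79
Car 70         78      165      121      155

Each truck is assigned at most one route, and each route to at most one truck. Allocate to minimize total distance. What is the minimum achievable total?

Optimal: Car 91→Route 2 (169 km), Car 31→Route 1 (79 km), Car 70→Route 5 (78 km) — total 169+79+78 = 326 km.
Next-best assignment: Car 91→Route 1, Car 31→Route 3, Car 70→Route 5 = 342 km.
Swapping Car 91↔Car 70 (Car 91→Route 5 317 km, Car 70→Route 2 165 km) adds 235.

Minimum total: 326 km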